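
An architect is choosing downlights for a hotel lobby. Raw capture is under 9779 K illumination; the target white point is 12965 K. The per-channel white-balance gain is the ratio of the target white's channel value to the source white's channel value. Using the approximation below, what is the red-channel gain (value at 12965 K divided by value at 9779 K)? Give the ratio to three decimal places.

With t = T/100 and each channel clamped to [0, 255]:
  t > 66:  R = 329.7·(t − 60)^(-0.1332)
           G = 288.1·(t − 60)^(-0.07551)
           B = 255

At 9779 K (t = 97.79):
  R = 329.7·(97.79 − 60)^(-0.1332) = 329.7·37.79^(-0.1332) = 329.7·0.61644 = 203.241.
At 12965 K (t = 129.65):
  R = 329.7·(129.65 − 60)^(-0.1332) = 329.7·69.65^(-0.1332) = 329.7·0.56823 = 187.345.
Gain = 187.345 / 203.241 = 0.9218 → 0.922.

0.922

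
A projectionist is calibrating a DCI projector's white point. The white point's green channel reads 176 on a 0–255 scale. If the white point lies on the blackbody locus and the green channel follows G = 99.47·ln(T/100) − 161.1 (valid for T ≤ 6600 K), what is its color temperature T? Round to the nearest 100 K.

ln t = (176 + 161.1) / 99.47 = 3.3890.
t = e^3.3890 = 29.635.
T = 100·t = 2964 K → 3000 K to the nearest 100 K.

3000 K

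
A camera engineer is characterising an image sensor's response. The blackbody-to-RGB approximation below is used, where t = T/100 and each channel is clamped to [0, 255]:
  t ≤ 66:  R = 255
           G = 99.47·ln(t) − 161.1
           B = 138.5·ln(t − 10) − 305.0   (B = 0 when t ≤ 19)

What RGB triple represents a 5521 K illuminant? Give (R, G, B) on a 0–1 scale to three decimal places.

t = 5521/100 = 55.21; the t ≤ 66 branch applies.
R = 255 by definition for t ≤ 66.
G = 99.47·ln 55.21 − 161.1 = 99.47·4.0111 − 161.1 = 237.889.
B = 138.5·ln(55.21 − 10) − 305.0 = 138.5·ln 45.21 − 305.0 = 138.5·3.8113 − 305.0 = 222.868.
Dividing each by 255: (1.0000, 0.9329, 0.8740) → (1.000, 0.933, 0.874).

(1.000, 0.933, 0.874)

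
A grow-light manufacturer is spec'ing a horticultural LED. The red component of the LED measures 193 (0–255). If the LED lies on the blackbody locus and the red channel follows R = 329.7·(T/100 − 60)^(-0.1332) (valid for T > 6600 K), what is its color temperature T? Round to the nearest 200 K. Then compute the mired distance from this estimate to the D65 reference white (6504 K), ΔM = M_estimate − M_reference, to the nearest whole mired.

(t − 60)^(-0.1332) = 193/329.7 = 0.58538.
t − 60 = 0.58538^(1/-0.1332) = 0.58538^(-7.508) = 55.713, so t = 115.713.
T = 100·t = 11571 K → 11600 K to the nearest 200 K.
M_estimate = 10⁶/11600 = 86.21; M_reference = 10⁶/6504 = 153.75.
ΔM = 86.21 − 153.75 = -67.54 → -68 mireds.

-68 mireds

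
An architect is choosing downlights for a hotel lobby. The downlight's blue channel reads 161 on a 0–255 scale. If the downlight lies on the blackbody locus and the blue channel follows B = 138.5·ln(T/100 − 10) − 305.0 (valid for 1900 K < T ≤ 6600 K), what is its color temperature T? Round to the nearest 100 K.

3900 K

ln(t − 10) = (161 + 305.0) / 138.5 = 3.3646.
t − 10 = e^3.3646 = 28.923, so t = 38.923.
T = 100·t = 3892 K → 3900 K to the nearest 100 K.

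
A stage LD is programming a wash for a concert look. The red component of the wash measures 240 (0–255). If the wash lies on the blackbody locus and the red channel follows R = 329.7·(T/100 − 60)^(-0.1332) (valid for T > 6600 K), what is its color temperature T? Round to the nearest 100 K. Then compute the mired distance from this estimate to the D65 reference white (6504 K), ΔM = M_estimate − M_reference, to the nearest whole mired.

-13 mireds

(t − 60)^(-0.1332) = 240/329.7 = 0.72793.
t − 60 = 0.72793^(1/-0.1332) = 0.72793^(-7.508) = 10.848, so t = 70.848.
T = 100·t = 7085 K → 7100 K to the nearest 100 K.
M_estimate = 10⁶/7100 = 140.85; M_reference = 10⁶/6504 = 153.75.
ΔM = 140.85 − 153.75 = -12.91 → -13 mireds.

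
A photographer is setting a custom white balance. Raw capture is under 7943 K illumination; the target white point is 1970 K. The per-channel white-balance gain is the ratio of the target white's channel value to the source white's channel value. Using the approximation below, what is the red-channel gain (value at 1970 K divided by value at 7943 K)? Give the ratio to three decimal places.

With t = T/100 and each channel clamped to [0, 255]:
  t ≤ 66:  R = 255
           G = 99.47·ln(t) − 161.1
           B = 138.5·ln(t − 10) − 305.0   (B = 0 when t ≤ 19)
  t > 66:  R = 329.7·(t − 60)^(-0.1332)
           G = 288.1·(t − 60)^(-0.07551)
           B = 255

1.148

At 7943 K (t = 79.43):
  R = 329.7·(79.43 − 60)^(-0.1332) = 329.7·19.43^(-0.1332) = 329.7·0.67356 = 222.072.
At 1970 K (t = 19.7):
  R = 255 by definition for t ≤ 66.
Gain = 255.000 / 222.072 = 1.1483 → 1.148.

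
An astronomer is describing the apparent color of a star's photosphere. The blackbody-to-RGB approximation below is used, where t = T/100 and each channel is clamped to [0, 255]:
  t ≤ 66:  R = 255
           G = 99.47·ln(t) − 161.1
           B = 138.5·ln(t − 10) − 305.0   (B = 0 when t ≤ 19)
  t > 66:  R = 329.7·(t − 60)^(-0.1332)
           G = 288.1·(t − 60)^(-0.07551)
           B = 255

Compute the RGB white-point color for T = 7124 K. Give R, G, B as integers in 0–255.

R=239, G=240, B=255

t = 7124/100 = 71.24; the t > 66 branch applies.
R = 329.7·(71.24 − 60)^(-0.1332) = 329.7·11.24^(-0.1332) = 329.7·0.72450 = 238.867.
G = 288.1·(71.24 − 60)^(-0.07551) = 288.1·11.24^(-0.07551) = 288.1·0.83302 = 239.994.
B = 255 by definition for t > 66.
Rounded: (239, 240, 255).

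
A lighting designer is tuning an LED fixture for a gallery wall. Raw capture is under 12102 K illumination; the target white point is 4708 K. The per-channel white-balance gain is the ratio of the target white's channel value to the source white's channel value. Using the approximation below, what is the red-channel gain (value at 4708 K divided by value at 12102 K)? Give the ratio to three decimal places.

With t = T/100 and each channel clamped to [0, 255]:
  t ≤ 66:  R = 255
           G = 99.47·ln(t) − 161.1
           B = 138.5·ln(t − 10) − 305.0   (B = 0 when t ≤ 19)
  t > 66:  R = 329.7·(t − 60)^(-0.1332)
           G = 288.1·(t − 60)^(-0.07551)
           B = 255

1.337

At 12102 K (t = 121.02):
  R = 329.7·(121.02 − 60)^(-0.1332) = 329.7·61.02^(-0.1332) = 329.7·0.57833 = 190.675.
At 4708 K (t = 47.08):
  R = 255 by definition for t ≤ 66.
Gain = 255.000 / 190.675 = 1.3374 → 1.337.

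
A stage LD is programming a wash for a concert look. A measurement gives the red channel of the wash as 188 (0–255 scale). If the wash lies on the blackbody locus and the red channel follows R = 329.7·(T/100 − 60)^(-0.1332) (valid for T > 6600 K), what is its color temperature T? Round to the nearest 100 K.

12800 K

(t − 60)^(-0.1332) = 188/329.7 = 0.57022.
t − 60 = 0.57022^(1/-0.1332) = 0.57022^(-7.508) = 67.848, so t = 127.848.
T = 100·t = 12785 K → 12800 K to the nearest 100 K.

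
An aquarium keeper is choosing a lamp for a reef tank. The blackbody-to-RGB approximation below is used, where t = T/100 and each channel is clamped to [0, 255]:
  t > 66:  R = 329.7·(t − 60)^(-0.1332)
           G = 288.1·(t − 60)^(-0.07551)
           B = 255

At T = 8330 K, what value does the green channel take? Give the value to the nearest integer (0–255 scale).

t = 8330/100 = 83.3; the t > 66 branch applies.
G = 288.1·(83.3 − 60)^(-0.07551) = 288.1·23.3^(-0.07551) = 288.1·0.78841 = 227.140.
Rounded: 227.

227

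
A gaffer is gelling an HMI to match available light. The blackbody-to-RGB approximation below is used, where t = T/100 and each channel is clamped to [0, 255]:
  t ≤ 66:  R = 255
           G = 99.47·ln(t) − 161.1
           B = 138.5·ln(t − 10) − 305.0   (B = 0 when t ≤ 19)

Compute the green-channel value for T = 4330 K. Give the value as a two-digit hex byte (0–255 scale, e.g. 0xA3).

0xD6

t = 4330/100 = 43.3; the t ≤ 66 branch applies.
G = 99.47·ln 43.3 − 161.1 = 99.47·3.7682 − 161.1 = 213.718.
Rounded: 214; in hex, 0xD6.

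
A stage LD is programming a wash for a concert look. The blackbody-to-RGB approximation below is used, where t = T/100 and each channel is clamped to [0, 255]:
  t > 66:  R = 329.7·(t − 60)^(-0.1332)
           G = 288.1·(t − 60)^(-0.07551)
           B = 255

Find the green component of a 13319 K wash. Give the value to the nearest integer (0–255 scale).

208

t = 13319/100 = 133.19; the t > 66 branch applies.
G = 288.1·(133.19 − 60)^(-0.07551) = 288.1·73.19^(-0.07551) = 288.1·0.72313 = 208.333.
Rounded: 208.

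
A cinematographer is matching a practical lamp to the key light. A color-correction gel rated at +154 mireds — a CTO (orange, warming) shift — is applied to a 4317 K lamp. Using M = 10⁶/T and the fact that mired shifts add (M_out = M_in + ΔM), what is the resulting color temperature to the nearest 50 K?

M_in = 10⁶/4317 = 231.64 mireds.
M_out = 231.64 + (+154) = 385.64 mireds.
T_out = 10⁶/385.64 = 2593.1 K → 2600 K.

2600 K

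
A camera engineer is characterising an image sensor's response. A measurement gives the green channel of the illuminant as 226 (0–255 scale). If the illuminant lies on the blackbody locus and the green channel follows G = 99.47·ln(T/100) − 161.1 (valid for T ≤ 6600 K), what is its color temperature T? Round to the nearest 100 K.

ln t = (226 + 161.1) / 99.47 = 3.8916.
t = e^3.8916 = 48.990.
T = 100·t = 4899 K → 4900 K to the nearest 100 K.

4900 K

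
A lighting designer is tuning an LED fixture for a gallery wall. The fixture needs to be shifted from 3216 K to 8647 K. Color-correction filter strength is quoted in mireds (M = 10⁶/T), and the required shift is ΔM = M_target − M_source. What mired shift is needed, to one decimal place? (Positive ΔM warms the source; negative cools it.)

M_source = 10⁶/3216 = 310.945; M_target = 10⁶/8647 = 115.647.
ΔM = 115.647 − 310.945 = -195.298 → -195.3 mireds, a cooling shift.

-195.3 mireds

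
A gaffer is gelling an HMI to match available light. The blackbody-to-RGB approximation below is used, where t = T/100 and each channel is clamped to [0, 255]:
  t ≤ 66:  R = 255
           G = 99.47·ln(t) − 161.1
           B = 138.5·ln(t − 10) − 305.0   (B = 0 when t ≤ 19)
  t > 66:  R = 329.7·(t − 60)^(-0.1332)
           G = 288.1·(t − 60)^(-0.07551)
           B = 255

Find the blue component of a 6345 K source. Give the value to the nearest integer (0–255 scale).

246

t = 6345/100 = 63.45; the t ≤ 66 branch applies.
B = 138.5·ln(63.45 − 10) − 305.0 = 138.5·ln 53.45 − 305.0 = 138.5·3.9787 − 305.0 = 246.056.
Rounded: 246.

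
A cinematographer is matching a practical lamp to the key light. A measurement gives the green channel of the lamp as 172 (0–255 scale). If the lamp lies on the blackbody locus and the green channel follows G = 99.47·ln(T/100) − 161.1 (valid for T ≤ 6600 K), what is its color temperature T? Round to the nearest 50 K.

2850 K

ln t = (172 + 161.1) / 99.47 = 3.3487.
t = e^3.3487 = 28.467.
T = 100·t = 2847 K → 2850 K to the nearest 50 K.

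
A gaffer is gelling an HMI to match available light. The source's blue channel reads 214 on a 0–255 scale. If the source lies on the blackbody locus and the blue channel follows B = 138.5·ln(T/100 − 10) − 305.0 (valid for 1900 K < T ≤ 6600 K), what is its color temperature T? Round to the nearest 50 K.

5250 K

ln(t − 10) = (214 + 305.0) / 138.5 = 3.7473.
t − 10 = e^3.7473 = 42.406, so t = 52.406.
T = 100·t = 5241 K → 5250 K to the nearest 50 K.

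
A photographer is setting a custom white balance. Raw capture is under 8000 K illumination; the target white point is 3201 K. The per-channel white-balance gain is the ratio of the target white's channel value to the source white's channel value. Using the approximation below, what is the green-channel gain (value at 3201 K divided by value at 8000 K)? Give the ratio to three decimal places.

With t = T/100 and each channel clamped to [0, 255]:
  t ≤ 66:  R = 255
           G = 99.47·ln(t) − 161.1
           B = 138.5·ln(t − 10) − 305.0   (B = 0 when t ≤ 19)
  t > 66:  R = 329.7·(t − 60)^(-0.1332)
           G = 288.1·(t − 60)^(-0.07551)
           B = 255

At 8000 K (t = 80):
  G = 288.1·(80 − 60)^(-0.07551) = 288.1·20^(-0.07551) = 288.1·0.79755 = 229.775.
At 3201 K (t = 32.01):
  G = 99.47·ln 32.01 − 161.1 = 99.47·3.4660 − 161.1 = 183.668.
Gain = 183.668 / 229.775 = 0.7993 → 0.799.

0.799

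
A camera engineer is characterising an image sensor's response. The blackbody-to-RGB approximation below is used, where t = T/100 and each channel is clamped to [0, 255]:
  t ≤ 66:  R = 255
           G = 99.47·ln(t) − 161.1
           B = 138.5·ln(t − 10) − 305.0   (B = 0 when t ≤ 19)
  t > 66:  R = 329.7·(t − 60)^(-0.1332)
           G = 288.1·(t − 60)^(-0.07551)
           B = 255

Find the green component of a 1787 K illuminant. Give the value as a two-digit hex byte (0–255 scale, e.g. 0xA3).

t = 1787/100 = 17.87; the t ≤ 66 branch applies.
G = 99.47·ln 17.87 − 161.1 = 99.47·2.8831 − 161.1 = 125.684.
Rounded: 126; in hex, 0x7E.

0x7E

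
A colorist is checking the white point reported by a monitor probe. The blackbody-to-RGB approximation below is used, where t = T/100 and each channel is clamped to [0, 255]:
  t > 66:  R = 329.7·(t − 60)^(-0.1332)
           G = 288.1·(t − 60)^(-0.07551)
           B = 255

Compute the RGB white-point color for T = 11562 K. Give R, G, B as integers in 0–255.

t = 11562/100 = 115.62; the t > 66 branch applies.
R = 329.7·(115.62 − 60)^(-0.1332) = 329.7·55.62^(-0.1332) = 329.7·0.58551 = 193.043.
G = 288.1·(115.62 − 60)^(-0.07551) = 288.1·55.62^(-0.07551) = 288.1·0.73827 = 212.697.
B = 255 by definition for t > 66.
Rounded: (193, 213, 255).

R=193, G=213, B=255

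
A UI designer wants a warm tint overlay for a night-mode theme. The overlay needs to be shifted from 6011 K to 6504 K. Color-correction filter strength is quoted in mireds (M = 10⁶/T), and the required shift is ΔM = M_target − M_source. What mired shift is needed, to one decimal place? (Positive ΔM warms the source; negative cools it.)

M_source = 10⁶/6011 = 166.362; M_target = 10⁶/6504 = 153.752.
ΔM = 153.752 − 166.362 = -12.610 → -12.6 mireds, a cooling shift.

-12.6 mireds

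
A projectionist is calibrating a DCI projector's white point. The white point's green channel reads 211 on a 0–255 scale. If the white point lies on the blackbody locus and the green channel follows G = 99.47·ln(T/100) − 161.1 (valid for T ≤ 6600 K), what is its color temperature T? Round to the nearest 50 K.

4200 K

ln t = (211 + 161.1) / 99.47 = 3.7408.
t = e^3.7408 = 42.133.
T = 100·t = 4213 K → 4200 K to the nearest 50 K.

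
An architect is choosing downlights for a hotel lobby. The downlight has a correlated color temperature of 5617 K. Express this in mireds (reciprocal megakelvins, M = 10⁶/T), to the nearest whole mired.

M = 10⁶ / 5617 = 178.031 → 178 mireds.

178 mireds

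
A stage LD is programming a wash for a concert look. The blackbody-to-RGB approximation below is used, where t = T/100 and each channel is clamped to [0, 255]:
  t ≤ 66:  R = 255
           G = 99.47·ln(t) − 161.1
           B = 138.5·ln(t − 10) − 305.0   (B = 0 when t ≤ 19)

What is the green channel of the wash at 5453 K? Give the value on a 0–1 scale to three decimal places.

0.928

t = 5453/100 = 54.53; the t ≤ 66 branch applies.
G = 99.47·ln 54.53 − 161.1 = 99.47·3.9988 − 161.1 = 236.656.
On a 0–1 scale: 236.656/255 = 0.9281 → 0.928.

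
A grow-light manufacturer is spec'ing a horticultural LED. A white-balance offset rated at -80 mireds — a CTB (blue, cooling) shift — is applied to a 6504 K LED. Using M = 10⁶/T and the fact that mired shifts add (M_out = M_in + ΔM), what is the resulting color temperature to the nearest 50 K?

M_in = 10⁶/6504 = 153.75 mireds.
M_out = 153.75 + (-80) = 73.75 mireds.
T_out = 10⁶/73.75 = 13559.0 K → 13550 K.

13550 K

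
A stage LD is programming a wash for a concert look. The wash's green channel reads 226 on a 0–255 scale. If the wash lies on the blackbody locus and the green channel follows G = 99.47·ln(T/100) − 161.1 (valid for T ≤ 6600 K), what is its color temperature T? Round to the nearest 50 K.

ln t = (226 + 161.1) / 99.47 = 3.8916.
t = e^3.8916 = 48.990.
T = 100·t = 4899 K → 4900 K to the nearest 50 K.

4900 K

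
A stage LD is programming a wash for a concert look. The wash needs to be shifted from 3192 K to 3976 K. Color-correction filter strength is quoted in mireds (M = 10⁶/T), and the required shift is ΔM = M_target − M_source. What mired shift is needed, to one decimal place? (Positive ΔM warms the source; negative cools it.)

-61.8 mireds

M_source = 10⁶/3192 = 313.283; M_target = 10⁶/3976 = 251.509.
ΔM = 251.509 − 313.283 = -61.774 → -61.8 mireds, a cooling shift.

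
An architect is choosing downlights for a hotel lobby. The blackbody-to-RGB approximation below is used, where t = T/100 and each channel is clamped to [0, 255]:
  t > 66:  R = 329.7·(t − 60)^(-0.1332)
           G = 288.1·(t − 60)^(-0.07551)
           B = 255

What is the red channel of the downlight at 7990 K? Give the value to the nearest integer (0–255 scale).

221

t = 7990/100 = 79.9; the t > 66 branch applies.
R = 329.7·(79.9 − 60)^(-0.1332) = 329.7·19.9^(-0.1332) = 329.7·0.67142 = 221.366.
Rounded: 221.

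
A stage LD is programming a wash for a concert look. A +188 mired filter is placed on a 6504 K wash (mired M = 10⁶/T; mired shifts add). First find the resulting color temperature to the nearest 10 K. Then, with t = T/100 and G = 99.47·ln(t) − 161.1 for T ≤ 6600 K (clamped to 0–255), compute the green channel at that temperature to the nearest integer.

M_in = 10⁶/6504 = 153.75; M_out = 153.75 + (+188) = 341.75.
T_out = 10⁶/341.75 = 2926.1 K → 2930 K; t = 29.3.
G = 99.47·ln 29.3 − 161.1 = 99.47·3.3776 − 161.1 = 174.869.
Rounded: 175.

175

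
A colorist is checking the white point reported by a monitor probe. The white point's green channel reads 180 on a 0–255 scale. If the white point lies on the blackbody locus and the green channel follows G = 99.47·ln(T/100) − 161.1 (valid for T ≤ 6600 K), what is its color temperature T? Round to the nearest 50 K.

3100 K

ln t = (180 + 161.1) / 99.47 = 3.4292.
t = e^3.4292 = 30.851.
T = 100·t = 3085 K → 3100 K to the nearest 50 K.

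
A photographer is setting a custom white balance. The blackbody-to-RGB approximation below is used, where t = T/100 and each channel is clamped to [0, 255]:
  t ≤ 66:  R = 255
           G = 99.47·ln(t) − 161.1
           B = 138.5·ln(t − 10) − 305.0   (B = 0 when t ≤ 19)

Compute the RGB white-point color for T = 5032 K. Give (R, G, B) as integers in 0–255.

(255, 229, 207)

t = 5032/100 = 50.32; the t ≤ 66 branch applies.
R = 255 by definition for t ≤ 66.
G = 99.47·ln 50.32 − 161.1 = 99.47·3.9184 − 161.1 = 228.664.
B = 138.5·ln(50.32 − 10) − 305.0 = 138.5·ln 40.32 − 305.0 = 138.5·3.6968 − 305.0 = 207.013.
Rounded: (255, 229, 207).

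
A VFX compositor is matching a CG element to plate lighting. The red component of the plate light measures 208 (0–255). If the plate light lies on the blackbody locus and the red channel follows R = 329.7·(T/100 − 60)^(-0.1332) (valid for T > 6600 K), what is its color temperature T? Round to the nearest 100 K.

(t − 60)^(-0.1332) = 208/329.7 = 0.63088.
t − 60 = 0.63088^(1/-0.1332) = 0.63088^(-7.508) = 31.763, so t = 91.763.
T = 100·t = 9176 K → 9200 K to the nearest 100 K.

9200 K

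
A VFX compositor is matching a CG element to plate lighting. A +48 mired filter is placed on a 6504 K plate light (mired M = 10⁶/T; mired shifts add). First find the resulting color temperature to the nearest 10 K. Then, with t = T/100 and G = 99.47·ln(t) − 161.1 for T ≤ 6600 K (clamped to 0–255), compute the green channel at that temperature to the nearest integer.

M_in = 10⁶/6504 = 153.75; M_out = 153.75 + (+48) = 201.75.
T_out = 10⁶/201.75 = 4956.6 K → 4960 K; t = 49.6.
G = 99.47·ln 49.6 − 161.1 = 99.47·3.9040 − 161.1 = 227.230.
Rounded: 227.

227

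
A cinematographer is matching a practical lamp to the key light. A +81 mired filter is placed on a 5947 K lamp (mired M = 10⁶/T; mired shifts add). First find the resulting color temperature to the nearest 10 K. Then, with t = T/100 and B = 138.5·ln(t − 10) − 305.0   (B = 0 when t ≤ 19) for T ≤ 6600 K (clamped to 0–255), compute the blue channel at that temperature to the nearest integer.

167

M_in = 10⁶/5947 = 168.15; M_out = 168.15 + (+81) = 249.15.
T_out = 10⁶/249.15 = 4013.6 K → 4010 K; t = 40.1.
B = 138.5·ln(40.1 − 10) − 305.0 = 138.5·ln 30.1 − 305.0 = 138.5·3.4045 − 305.0 = 166.527.
Rounded: 167.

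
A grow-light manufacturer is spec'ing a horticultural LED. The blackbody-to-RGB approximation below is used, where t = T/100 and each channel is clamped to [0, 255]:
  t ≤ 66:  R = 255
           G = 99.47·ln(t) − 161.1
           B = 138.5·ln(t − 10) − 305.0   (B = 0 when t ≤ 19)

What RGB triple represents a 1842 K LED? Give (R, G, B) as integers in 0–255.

t = 1842/100 = 18.42; the t ≤ 66 branch applies.
R = 255 by definition for t ≤ 66.
G = 99.47·ln 18.42 − 161.1 = 99.47·2.9134 − 161.1 = 128.700.
t = 18.42 ≤ 19, so B = 0.
Rounded: (255, 129, 0).

(255, 129, 0)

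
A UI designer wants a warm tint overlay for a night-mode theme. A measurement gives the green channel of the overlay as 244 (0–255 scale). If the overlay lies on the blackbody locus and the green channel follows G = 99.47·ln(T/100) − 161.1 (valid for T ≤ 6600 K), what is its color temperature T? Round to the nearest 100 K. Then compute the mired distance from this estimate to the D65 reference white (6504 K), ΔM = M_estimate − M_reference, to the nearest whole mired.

ln t = (244 + 161.1) / 99.47 = 4.0726.
t = e^4.0726 = 58.709.
T = 100·t = 5871 K → 5900 K to the nearest 100 K.
M_estimate = 10⁶/5900 = 169.49; M_reference = 10⁶/6504 = 153.75.
ΔM = 169.49 − 153.75 = 15.74 → +16 mireds.

+16 mireds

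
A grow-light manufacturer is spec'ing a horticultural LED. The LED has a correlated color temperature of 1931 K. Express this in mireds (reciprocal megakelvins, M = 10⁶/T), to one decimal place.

M = 10⁶ / 1931 = 517.866 → 517.9 mireds.

517.9 mireds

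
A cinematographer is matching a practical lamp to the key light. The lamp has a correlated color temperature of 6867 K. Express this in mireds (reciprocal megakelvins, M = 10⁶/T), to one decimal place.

145.6 mireds

M = 10⁶ / 6867 = 145.624 → 145.6 mireds.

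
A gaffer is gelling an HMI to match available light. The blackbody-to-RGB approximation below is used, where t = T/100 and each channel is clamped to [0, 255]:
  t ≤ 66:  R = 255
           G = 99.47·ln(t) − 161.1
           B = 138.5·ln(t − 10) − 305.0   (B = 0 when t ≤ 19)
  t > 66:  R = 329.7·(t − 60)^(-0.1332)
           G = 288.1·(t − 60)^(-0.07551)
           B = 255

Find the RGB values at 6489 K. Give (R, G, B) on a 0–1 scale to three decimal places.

t = 6489/100 = 64.89; the t ≤ 66 branch applies.
R = 255 by definition for t ≤ 66.
G = 99.47·ln 64.89 − 161.1 = 99.47·4.1727 − 161.1 = 253.958.
B = 138.5·ln(64.89 − 10) − 305.0 = 138.5·ln 54.89 − 305.0 = 138.5·4.0053 − 305.0 = 249.738.
Dividing each by 255: (1.0000, 0.9959, 0.9794) → (1.000, 0.996, 0.979).

(1.000, 0.996, 0.979)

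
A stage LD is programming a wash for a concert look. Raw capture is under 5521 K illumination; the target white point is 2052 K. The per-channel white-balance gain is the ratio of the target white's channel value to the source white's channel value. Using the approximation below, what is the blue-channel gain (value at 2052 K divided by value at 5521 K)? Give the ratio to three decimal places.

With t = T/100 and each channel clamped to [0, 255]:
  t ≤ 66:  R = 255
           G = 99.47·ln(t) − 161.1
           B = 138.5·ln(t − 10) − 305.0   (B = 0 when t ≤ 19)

0.094

At 5521 K (t = 55.21):
  B = 138.5·ln(55.21 − 10) − 305.0 = 138.5·ln 45.21 − 305.0 = 138.5·3.8113 − 305.0 = 222.868.
At 2052 K (t = 20.52):
  B = 138.5·ln(20.52 − 10) − 305.0 = 138.5·ln 10.52 − 305.0 = 138.5·2.3533 − 305.0 = 20.929.
Gain = 20.929 / 222.868 = 0.0939 → 0.094.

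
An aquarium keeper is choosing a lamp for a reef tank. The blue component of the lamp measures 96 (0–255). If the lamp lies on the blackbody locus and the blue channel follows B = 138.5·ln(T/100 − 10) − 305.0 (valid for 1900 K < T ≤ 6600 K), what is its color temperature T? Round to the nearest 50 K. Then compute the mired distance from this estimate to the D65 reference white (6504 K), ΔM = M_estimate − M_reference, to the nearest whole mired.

ln(t − 10) = (96 + 305.0) / 138.5 = 2.8953.
t − 10 = e^2.8953 = 18.089, so t = 28.089.
T = 100·t = 2809 K → 2800 K to the nearest 50 K.
M_estimate = 10⁶/2800 = 357.14; M_reference = 10⁶/6504 = 153.75.
ΔM = 357.14 − 153.75 = 203.39 → +203 mireds.

+203 mireds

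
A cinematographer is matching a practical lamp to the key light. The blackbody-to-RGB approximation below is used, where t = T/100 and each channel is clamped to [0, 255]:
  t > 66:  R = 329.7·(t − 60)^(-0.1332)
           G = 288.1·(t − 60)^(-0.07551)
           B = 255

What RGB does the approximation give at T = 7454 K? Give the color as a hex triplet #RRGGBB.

t = 7454/100 = 74.54; the t > 66 branch applies.
R = 329.7·(74.54 − 60)^(-0.1332) = 329.7·14.54^(-0.1332) = 329.7·0.70008 = 230.816.
G = 288.1·(74.54 − 60)^(-0.07551) = 288.1·14.54^(-0.07551) = 288.1·0.81699 = 235.374.
B = 255 by definition for t > 66.
Rounded: (231, 235, 255).
In hex: #E7EBFF.

#E7EBFF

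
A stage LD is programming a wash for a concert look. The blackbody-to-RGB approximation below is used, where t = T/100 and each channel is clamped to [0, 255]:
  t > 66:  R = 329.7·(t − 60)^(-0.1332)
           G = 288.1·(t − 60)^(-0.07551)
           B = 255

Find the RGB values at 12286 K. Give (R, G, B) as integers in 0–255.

(190, 211, 255)

t = 12286/100 = 122.86; the t > 66 branch applies.
R = 329.7·(122.86 − 60)^(-0.1332) = 329.7·62.86^(-0.1332) = 329.7·0.57605 = 189.922.
G = 288.1·(122.86 − 60)^(-0.07551) = 288.1·62.86^(-0.07551) = 288.1·0.73148 = 210.741.
B = 255 by definition for t > 66.
Rounded: (190, 211, 255).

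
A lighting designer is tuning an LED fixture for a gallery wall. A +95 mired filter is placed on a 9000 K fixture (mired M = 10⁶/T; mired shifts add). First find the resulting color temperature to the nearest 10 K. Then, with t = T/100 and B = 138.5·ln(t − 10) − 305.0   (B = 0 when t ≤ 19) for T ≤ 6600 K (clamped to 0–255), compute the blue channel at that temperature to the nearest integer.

201

M_in = 10⁶/9000 = 111.11; M_out = 111.11 + (+95) = 206.11.
T_out = 10⁶/206.11 = 4851.8 K → 4850 K; t = 48.5.
B = 138.5·ln(48.5 − 10) − 305.0 = 138.5·ln 38.5 − 305.0 = 138.5·3.6507 − 305.0 = 200.616.
Rounded: 201.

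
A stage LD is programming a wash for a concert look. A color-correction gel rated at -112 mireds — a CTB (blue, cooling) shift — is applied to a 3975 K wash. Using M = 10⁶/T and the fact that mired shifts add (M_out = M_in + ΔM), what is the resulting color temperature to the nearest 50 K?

M_in = 10⁶/3975 = 251.57 mireds.
M_out = 251.57 + (-112) = 139.57 mireds.
T_out = 10⁶/139.57 = 7164.7 K → 7150 K.

7150 K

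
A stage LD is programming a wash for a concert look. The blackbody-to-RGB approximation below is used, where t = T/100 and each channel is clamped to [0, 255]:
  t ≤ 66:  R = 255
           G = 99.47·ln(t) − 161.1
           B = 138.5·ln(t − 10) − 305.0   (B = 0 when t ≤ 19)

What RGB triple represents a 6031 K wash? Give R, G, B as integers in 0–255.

R=255, G=247, B=238

t = 6031/100 = 60.31; the t ≤ 66 branch applies.
R = 255 by definition for t ≤ 66.
G = 99.47·ln 60.31 − 161.1 = 99.47·4.0995 − 161.1 = 246.677.
B = 138.5·ln(60.31 − 10) − 305.0 = 138.5·ln 50.31 − 305.0 = 138.5·3.9182 − 305.0 = 237.671.
Rounded: (255, 247, 238).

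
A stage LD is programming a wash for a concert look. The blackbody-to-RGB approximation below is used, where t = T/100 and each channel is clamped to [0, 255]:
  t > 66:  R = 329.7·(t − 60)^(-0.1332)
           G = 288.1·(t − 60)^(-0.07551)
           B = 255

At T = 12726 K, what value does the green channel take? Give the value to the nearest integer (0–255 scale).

t = 12726/100 = 127.26; the t > 66 branch applies.
G = 288.1·(127.26 − 60)^(-0.07551) = 288.1·67.26^(-0.07551) = 288.1·0.72776 = 209.667.
Rounded: 210.

210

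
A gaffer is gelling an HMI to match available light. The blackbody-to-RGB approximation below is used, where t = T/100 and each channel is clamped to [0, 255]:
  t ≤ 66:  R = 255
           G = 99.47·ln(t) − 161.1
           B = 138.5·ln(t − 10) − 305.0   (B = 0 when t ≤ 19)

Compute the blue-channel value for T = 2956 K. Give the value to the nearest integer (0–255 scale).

107

t = 2956/100 = 29.56; the t ≤ 66 branch applies.
B = 138.5·ln(29.56 − 10) − 305.0 = 138.5·ln 19.56 − 305.0 = 138.5·2.9735 − 305.0 = 106.828.
Rounded: 107.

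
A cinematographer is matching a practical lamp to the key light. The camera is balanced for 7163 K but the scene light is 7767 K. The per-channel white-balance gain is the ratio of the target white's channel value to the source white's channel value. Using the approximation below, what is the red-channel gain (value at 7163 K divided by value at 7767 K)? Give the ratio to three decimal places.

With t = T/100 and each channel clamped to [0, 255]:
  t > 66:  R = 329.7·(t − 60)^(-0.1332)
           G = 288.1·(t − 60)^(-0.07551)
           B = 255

1.057

At 7767 K (t = 77.67):
  R = 329.7·(77.67 − 60)^(-0.1332) = 329.7·17.67^(-0.1332) = 329.7·0.68213 = 224.899.
At 7163 K (t = 71.63):
  R = 329.7·(71.63 − 60)^(-0.1332) = 329.7·11.63^(-0.1332) = 329.7·0.72122 = 237.785.
Gain = 237.785 / 224.899 = 1.0573 → 1.057.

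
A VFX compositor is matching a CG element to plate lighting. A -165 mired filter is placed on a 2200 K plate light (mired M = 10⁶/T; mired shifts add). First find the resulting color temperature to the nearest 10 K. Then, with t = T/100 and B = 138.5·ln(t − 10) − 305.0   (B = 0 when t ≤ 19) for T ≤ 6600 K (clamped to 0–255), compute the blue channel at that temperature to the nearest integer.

138

M_in = 10⁶/2200 = 454.55; M_out = 454.55 + (-165) = 289.55.
T_out = 10⁶/289.55 = 3453.7 K → 3450 K; t = 34.5.
B = 138.5·ln(34.5 − 10) − 305.0 = 138.5·ln 24.5 − 305.0 = 138.5·3.1987 − 305.0 = 138.016.
Rounded: 138.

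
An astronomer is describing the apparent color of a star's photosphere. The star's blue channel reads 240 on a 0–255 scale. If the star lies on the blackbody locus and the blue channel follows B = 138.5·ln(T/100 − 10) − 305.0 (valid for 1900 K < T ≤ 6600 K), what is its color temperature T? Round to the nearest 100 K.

ln(t − 10) = (240 + 305.0) / 138.5 = 3.9350.
t − 10 = e^3.9350 = 51.163, so t = 61.163.
T = 100·t = 6116 K → 6100 K to the nearest 100 K.

6100 K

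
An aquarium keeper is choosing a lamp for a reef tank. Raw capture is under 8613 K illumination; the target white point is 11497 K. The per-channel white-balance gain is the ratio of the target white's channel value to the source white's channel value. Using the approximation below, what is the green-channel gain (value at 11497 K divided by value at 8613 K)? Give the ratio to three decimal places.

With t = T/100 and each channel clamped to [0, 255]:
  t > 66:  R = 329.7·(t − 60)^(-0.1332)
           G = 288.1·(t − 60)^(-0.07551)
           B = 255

At 8613 K (t = 86.13):
  G = 288.1·(86.13 − 60)^(-0.07551) = 288.1·26.13^(-0.07551) = 288.1·0.78161 = 225.183.
At 11497 K (t = 114.97):
  G = 288.1·(114.97 − 60)^(-0.07551) = 288.1·54.97^(-0.07551) = 288.1·0.73893 = 212.886.
Gain = 212.886 / 225.183 = 0.9454 → 0.945.

0.945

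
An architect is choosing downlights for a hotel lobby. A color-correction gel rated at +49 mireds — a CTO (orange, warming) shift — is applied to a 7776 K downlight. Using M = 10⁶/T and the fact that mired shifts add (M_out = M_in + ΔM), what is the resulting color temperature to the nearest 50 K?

M_in = 10⁶/7776 = 128.60 mireds.
M_out = 128.60 + (+49) = 177.60 mireds.
T_out = 10⁶/177.60 = 5630.6 K → 5650 K.

5650 K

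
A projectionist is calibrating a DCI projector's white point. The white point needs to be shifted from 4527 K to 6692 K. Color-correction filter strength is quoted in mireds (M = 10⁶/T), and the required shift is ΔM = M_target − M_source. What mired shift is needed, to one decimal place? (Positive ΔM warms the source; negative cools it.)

M_source = 10⁶/4527 = 220.897; M_target = 10⁶/6692 = 149.432.
ΔM = 149.432 − 220.897 = -71.465 → -71.5 mireds, a cooling shift.

-71.5 mireds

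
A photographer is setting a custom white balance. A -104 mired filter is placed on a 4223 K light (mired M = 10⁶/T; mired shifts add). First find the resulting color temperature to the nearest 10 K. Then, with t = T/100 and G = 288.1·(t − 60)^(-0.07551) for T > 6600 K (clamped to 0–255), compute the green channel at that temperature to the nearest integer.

M_in = 10⁶/4223 = 236.80; M_out = 236.80 + (-104) = 132.80.
T_out = 10⁶/132.80 = 7530.2 K → 7530 K; t = 75.3.
G = 288.1·(75.3 − 60)^(-0.07551) = 288.1·15.3^(-0.07551) = 288.1·0.81385 = 234.470.
Rounded: 234.

234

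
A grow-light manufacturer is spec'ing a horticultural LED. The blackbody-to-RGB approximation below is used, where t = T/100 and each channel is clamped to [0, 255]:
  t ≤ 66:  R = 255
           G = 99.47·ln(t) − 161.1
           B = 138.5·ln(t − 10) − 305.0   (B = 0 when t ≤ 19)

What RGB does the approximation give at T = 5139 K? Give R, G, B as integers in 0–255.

t = 5139/100 = 51.39; the t ≤ 66 branch applies.
R = 255 by definition for t ≤ 66.
G = 99.47·ln 51.39 − 161.1 = 99.47·3.9394 − 161.1 = 230.756.
B = 138.5·ln(51.39 − 10) − 305.0 = 138.5·ln 41.39 − 305.0 = 138.5·3.7230 − 305.0 = 210.641.
Rounded: (255, 231, 211).

R=255, G=231, B=211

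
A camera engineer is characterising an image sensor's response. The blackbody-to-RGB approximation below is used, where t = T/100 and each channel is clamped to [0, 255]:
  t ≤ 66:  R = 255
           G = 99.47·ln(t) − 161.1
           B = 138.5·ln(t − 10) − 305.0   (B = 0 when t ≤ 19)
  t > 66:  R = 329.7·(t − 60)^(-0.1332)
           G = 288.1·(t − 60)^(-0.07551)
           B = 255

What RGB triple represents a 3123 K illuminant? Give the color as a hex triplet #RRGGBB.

#FFB576

t = 3123/100 = 31.23; the t ≤ 66 branch applies.
R = 255 by definition for t ≤ 66.
G = 99.47·ln 31.23 − 161.1 = 99.47·3.4414 − 161.1 = 181.214.
B = 138.5·ln(31.23 − 10) − 305.0 = 138.5·ln 21.23 − 305.0 = 138.5·3.0554 − 305.0 = 118.175.
Rounded: (255, 181, 118).
In hex: #FFB576.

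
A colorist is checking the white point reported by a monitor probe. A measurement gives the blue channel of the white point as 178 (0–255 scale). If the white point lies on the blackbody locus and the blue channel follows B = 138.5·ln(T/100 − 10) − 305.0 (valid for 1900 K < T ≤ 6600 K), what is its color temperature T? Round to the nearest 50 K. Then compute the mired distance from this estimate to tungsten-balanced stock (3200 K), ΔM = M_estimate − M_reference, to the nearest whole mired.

-77 mireds

ln(t − 10) = (178 + 305.0) / 138.5 = 3.4874.
t − 10 = e^3.4874 = 32.700, so t = 42.700.
T = 100·t = 4270 K → 4250 K to the nearest 50 K.
M_estimate = 10⁶/4250 = 235.29; M_reference = 10⁶/3200 = 312.50.
ΔM = 235.29 − 312.50 = -77.21 → -77 mireds.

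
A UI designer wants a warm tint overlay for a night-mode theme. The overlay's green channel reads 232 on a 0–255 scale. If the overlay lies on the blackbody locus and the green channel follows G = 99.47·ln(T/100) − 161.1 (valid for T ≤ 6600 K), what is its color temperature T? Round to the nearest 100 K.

ln t = (232 + 161.1) / 99.47 = 3.9519.
t = e^3.9519 = 52.036.
T = 100·t = 5204 K → 5200 K to the nearest 100 K.

5200 K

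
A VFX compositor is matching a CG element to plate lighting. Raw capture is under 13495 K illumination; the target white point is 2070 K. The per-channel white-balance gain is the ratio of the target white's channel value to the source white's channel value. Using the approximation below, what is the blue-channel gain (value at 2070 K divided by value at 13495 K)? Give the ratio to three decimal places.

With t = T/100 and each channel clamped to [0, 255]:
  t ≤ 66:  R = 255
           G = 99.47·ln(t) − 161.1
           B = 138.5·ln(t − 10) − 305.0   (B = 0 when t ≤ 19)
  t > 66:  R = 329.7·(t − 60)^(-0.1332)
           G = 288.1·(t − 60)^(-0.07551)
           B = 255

At 13495 K (t = 134.95):
  B = 255 by definition for t > 66.
At 2070 K (t = 20.7):
  B = 138.5·ln(20.7 − 10) − 305.0 = 138.5·ln 10.7 − 305.0 = 138.5·2.3702 − 305.0 = 23.279.
Gain = 23.279 / 255.000 = 0.0913 → 0.091.

0.091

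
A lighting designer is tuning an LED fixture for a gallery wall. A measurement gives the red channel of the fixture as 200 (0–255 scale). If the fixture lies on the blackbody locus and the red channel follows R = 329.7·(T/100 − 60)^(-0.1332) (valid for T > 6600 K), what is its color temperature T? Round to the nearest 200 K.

(t − 60)^(-0.1332) = 200/329.7 = 0.60661.
t − 60 = 0.60661^(1/-0.1332) = 0.60661^(-7.508) = 42.638, so t = 102.638.
T = 100·t = 10264 K → 10200 K to the nearest 200 K.

10200 K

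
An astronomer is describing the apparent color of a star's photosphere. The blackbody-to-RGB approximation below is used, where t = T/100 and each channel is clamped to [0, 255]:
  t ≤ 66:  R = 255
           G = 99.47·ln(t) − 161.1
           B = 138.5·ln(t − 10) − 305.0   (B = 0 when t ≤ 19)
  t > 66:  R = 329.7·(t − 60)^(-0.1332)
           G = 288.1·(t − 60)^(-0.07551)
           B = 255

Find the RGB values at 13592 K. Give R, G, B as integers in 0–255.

R=185, G=208, B=255

t = 13592/100 = 135.92; the t > 66 branch applies.
R = 329.7·(135.92 − 60)^(-0.1332) = 329.7·75.92^(-0.1332) = 329.7·0.56174 = 185.206.
G = 288.1·(135.92 − 60)^(-0.07551) = 288.1·75.92^(-0.07551) = 288.1·0.72113 = 207.758.
B = 255 by definition for t > 66.
Rounded: (185, 208, 255).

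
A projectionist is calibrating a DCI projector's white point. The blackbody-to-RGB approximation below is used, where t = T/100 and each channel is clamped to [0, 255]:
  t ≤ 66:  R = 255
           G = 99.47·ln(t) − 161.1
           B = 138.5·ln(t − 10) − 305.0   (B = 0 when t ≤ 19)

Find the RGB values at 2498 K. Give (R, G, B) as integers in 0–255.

t = 2498/100 = 24.98; the t ≤ 66 branch applies.
R = 255 by definition for t ≤ 66.
G = 99.47·ln 24.98 − 161.1 = 99.47·3.2181 − 161.1 = 159.002.
B = 138.5·ln(24.98 − 10) − 305.0 = 138.5·ln 14.98 − 305.0 = 138.5·2.7067 − 305.0 = 69.880.
Rounded: (255, 159, 70).

(255, 159, 70)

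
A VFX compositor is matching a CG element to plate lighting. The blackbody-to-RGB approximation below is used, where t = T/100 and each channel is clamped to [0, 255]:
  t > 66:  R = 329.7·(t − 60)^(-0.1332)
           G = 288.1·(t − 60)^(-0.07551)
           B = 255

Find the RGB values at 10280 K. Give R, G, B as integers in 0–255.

R=200, G=217, B=255

t = 10280/100 = 102.8; the t > 66 branch applies.
R = 329.7·(102.8 − 60)^(-0.1332) = 329.7·42.8^(-0.1332) = 329.7·0.60631 = 199.899.
G = 288.1·(102.8 − 60)^(-0.07551) = 288.1·42.8^(-0.07551) = 288.1·0.75303 = 216.947.
B = 255 by definition for t > 66.
Rounded: (200, 217, 255).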